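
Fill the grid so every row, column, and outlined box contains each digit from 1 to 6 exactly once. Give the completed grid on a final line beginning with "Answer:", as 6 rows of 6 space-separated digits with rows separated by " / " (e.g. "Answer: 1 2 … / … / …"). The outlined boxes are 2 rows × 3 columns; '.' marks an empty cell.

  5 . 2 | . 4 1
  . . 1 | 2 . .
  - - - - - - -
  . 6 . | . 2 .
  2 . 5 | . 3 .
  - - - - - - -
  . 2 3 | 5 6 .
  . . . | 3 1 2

Step 1. [r3c3∈{4}] r3c3 has the single candidate 4, so r3c3=4.
Step 2. [r2c6∈{3,5,6}] across col 6, 3 lands solely at r2c6. So r2c6=3.
Step 3. [r4c4∈{1,4,6}] col 4 places 4 nowhere but r4c4, so r4c4=4.
Step 4. [r5c1∈{1,4}] 1 has one home in row 5: r5c1. So r5c1=1.
Step 5. [r2c1∈{4,6}] in row 2, 6 fits only at r2c1 ⇒ r2c1=6.
Step 6. [r2c2∈{4}] r2c2 is down to just 4, so r2c2=4.
Step 7. [r1c4∈{6}] r1c4 has the single candidate 6, so r1c4=6.
Step 8. [r3c6∈{5}] r3c6 is down to just 5 ⇒ r3c6=5.
Step 9. [r6c3∈{6}] nothing but 6 survives at r6c3 ⇒ r6c3=6.
Step 10. [r4c6∈{6}] r4c6 has the single candidate 6 ⇒ r4c6=6.
Step 11. [r1c2∈{3}] r1c2 has the single candidate 3, so r1c2=3.
Step 12. [r6c2∈{5}] r6c2 has the single candidate 5, so r6c2=5.
Step 13. [r4c2∈{1}] r4c2's peers cover all but 1, so r4c2=1.
Step 14. [r3c4∈{1}] r3c4 is down to just 1 ⇒ r3c4=1.
Step 15. [r5c6∈{4}] r5c6's peers cover all but 4, so r5c6=4.
Step 16. [r3c1∈{3}] nothing but 3 survives at r3c1, so r3c1=3.
Step 17. [r2c5∈{5}] only 5 remains possible at r2c5 ⇒ r2c5=5.
Step 18. [r6c1∈{4}] r6c1 has the single candidate 4. So r6c1=4.

Answer: 5 3 2 6 4 1 / 6 4 1 2 5 3 / 3 6 4 1 2 5 / 2 1 5 4 3 6 / 1 2 3 5 6 4 / 4 5 6 3 1 2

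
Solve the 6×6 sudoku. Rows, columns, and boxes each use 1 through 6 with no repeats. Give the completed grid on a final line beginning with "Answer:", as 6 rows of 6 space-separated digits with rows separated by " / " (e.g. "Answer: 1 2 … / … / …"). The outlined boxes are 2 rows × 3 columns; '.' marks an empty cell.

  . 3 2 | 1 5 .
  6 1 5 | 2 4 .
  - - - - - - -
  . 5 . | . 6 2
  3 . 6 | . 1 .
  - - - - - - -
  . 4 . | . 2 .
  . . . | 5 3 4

Step 1. [r6c3∈{1}] nothing but 1 survives at r6c3 ⇒ r6c3=1.
Step 2. [r3c3∈{4}] nothing but 4 survives at r3c3. So r3c3=4.
Step 3. [r6c2∈{2,6}] across row 6, 6 lands solely at r6c2. So r6c2=6.
Step 4. [r1c6∈{6}] only 6 remains possible at r1c6. So r1c6=6.
Step 5. [r5c1∈{5}] nothing but 5 survives at r5c1, so r5c1=5.
Step 6. [r4c4∈{4}] nothing but 4 survives at r4c4. So r4c4=4.
Step 7. [r5c3∈{3}] only 3 remains possible at r5c3, so r5c3=3.
Step 8. [r3c1∈{1}] r3c1 has the single candidate 1. So r3c1=1.
Step 9. [r6c1∈{2}] r6c1 has the single candidate 2 ⇒ r6c1=2.
Step 10. [r2c6∈{3}] r2c6's peers cover all but 3, so r2c6=3.
Step 11. [r5c6∈{1}] only 1 remains possible at r5c6. So r5c6=1.
Step 12. [r1c1∈{4}] r1c1's peers cover all but 4. So r1c1=4.
Step 13. [r3c4∈{3}] only 3 remains possible at r3c4. So r3c4=3.
Step 14. [r5c4∈{6}] r5c4 is down to just 6, so r5c4=6.
Step 15. [r4c6∈{5}] only 5 remains possible at r4c6, so r4c6=5.
Step 16. [r4c2∈{2}] r4c2 has the single candidate 2. So r4c2=2.

Answer: 4 3 2 1 5 6 / 6 1 5 2 4 3 / 1 5 4 3 6 2 / 3 2 6 4 1 5 / 5 4 3 6 2 1 / 2 6 1 5 3 4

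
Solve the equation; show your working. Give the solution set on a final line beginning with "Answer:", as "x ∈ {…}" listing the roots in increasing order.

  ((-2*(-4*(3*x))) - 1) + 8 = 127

Step 1. [((-2*(-4*(3*x))) - 1) + 8 = 127] 8 comes off first (subtract 8). So sub: (-2*(-4*(3*x))) - 1 = 119.
Step 2. [(-2*(-4*(3*x))) - 1 = 119] peel the -1: add 1 from each side ⇒ sub: -2*(-4*(3*x)) = 120.
Step 3. [-2*(-4*(3*x)) = 120] divide by the outer -2 ⇒ div: -4*(3*x) = -60.
Step 4. [-4*(3*x) = -60] divide by the outer -4, so div: 3*x = 15.
Step 5. [3*x = 15] leading coefficient 3: divide by 3. So div: x = 5.

Answer: x ∈ {5}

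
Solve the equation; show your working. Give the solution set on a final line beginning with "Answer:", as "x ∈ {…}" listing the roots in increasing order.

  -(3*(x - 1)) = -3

Step 1. [-(3*(x - 1)) = -3] leading − — multiply by −1, so neg: 3*(x - 1) = 3.
Step 2. [3*(x - 1) = 3] 3·(inner) — divide through by 3, so div: x - 1 = 1.
Step 3. [x - 1 = 1] 1 comes off first (add 1) ⇒ sub: x = 2.

Answer: x ∈ {2}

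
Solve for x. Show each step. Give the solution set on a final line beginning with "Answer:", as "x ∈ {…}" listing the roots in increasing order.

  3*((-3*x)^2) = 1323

Step 1. [3*((-3*x)^2) = 1323] 3 out front; divide by 3 ⇒ div: (-3*x)^2 = 441.
Step 2. [(-3*x)^2 = 441] 441 ≥ 0, LHS is (·)² — take ±√ ⇒ sqrt: -3*x = 21 or -21.
Step 3. [-3*x = 21 or -21] divide by the outer -3, so div: x = -7 or 7.

Answer: x ∈ {-7, 7}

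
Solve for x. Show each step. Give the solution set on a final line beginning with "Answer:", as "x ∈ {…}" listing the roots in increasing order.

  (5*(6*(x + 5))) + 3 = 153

Step 1. [(5*(6*(x + 5))) + 3 = 153] +3 is outermost — subtract 3 both sides ⇒ sub: 5*(6*(x + 5)) = 150.
Step 2. [5*(6*(x + 5)) = 150] divide by the outer 5, so div: 6*(x + 5) = 30.
Step 3. [6*(x + 5) = 30] LHS = 6·(…); ÷6 both sides, so div: x + 5 = 5.
Step 4. [x + 5 = 5] 5 comes off first (subtract 5), so sub: x = 0.

Answer: x ∈ {0}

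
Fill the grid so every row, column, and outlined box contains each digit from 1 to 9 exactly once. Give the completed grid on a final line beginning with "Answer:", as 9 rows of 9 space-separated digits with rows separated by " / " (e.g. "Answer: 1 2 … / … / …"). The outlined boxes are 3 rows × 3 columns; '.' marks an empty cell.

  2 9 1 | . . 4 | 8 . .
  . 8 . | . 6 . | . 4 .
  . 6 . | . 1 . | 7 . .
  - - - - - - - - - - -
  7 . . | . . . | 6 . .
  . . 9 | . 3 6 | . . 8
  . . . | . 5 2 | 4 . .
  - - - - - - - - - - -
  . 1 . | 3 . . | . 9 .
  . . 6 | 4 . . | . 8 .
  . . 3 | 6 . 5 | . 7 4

Step 1. [r2c7∈{1,2,3,5,9}] col 7 places 9 nowhere but r2c7, so r2c7=9.
Step 2. [r2c9∈{1,2,3,5}] r2c9 is the only open cell in row 2 admitting 1, so r2c9=1.
Step 3. [r9c2∈{2}] only 2 remains possible at r9c2, so r9c2=2.
Step 4. [r1c5∈{7}] r1c5 is down to just 7. So r1c5=7.
Step 5. [r4c3∈{2,4,5,8}] 2 has one home in col 3: r4c3 ⇒ r4c3=2.
Step 6. [r8c7∈{1,2,3,5}] across col 7, 3 lands solely at r8c7. So r8c7=3.
Step 7. [r1c4∈{5}] r1c4's peers cover all but 5, so r1c4=5.
Step 8. [r6c2∈{3}] r6c2's peers cover all but 3. So r6c2=3.
Step 9. [r6c8∈{1}] nothing but 1 survives at r6c8, so r6c8=1.
Step 10. [r8c6∈{1,7,9}] in row 8, 1 fits only at r8c6, so r8c6=1.
Step 11. [r5c1∈{1,4,5}] in col 1, 1 fits only at r5c1 ⇒ r5c1=1.
Step 12. [r7c9∈{2,5,6}] r7c9 is the only open cell in row 7 admitting 6. So r7c9=6.
Step 13. [r1c9∈{3}] r1c9's peers cover all but 3 ⇒ r1c9=3.
Step 14. [r6c3∈{8}] r6c3 is down to just 8 ⇒ r6c3=8.
Step 15. [r4c5∈{4,8,9}] col 5 places 4 nowhere but r4c5. So r4c5=4.
Step 16. [r4c2∈{5}] nothing but 5 survives at r4c2 ⇒ r4c2=5.
Step 17. [r4c9∈{9}] r4c9's peers cover all but 9 ⇒ r4c9=9.
Step 18. [r3c6∈{3,8,9}] 9 has one home in col 6: r3c6 ⇒ r3c6=9.
Step 19. [r3c1∈{3,4,5}] r3c1 is the only open cell in row 3 admitting 3 ⇒ r3c1=3.
Step 20. [r2c1∈{5}] nothing but 5 survives at r2c1 ⇒ r2c1=5.
Step 21. [r8c9∈{2,5}] r8c9 is the only open cell in row 8 admitting 5, so r8c9=5.
Step 22. [r5c7∈{2,5}] r5c7 is the only open cell in col 7 admitting 5 ⇒ r5c7=5.
Step 23. [r8c5∈{2,9}] across row 8, 2 lands solely at r8c5 ⇒ r8c5=2.
Step 24. [r7c5∈{8}] nothing but 8 survives at r7c5. So r7c5=8.
Step 25. [r7c3∈{4,5,7}] row 7 places 5 nowhere but r7c3. So r7c3=5.
Step 26. [r3c4∈{2,8}] row 3 places 8 nowhere but r3c4, so r3c4=8.
Step 27. [r3c8∈{2,5}] row 3 places 5 nowhere but r3c8 ⇒ r3c8=5.
Step 28. [r9c1∈{8,9}] row 9 places 8 nowhere but r9c1, so r9c1=8.
Step 29. [r5c4∈{7}] r5c4 is down to just 7, so r5c4=7.
Step 30. [r8c1∈{9}] r8c1 has the single candidate 9, so r8c1=9.
Step 31. [r4c4∈{1}] r4c4 has the single candidate 1 ⇒ r4c4=1.
Step 32. [r5c8∈{2}] only 2 remains possible at r5c8 ⇒ r5c8=2.
Step 33. [r9c7∈{1}] r9c7 has the single candidate 1. So r9c7=1.
Step 34. [r8c2∈{7}] r8c2's peers cover all but 7, so r8c2=7.
Step 35. [r3c3∈{4}] nothing but 4 survives at r3c3, so r3c3=4.
Step 36. [r5c2∈{4}] nothing but 4 survives at r5c2, so r5c2=4.
Step 37. [r7c1∈{4}] r7c1's peers cover all but 4, so r7c1=4.
Step 38. [r7c6∈{7}] nothing but 7 survives at r7c6, so r7c6=7.
Step 39. [r6c4∈{9}] r6c4's peers cover all but 9. So r6c4=9.
Step 40. [r1c8∈{6}] only 6 remains possible at r1c8 ⇒ r1c8=6.
Step 41. [r3c9∈{2}] nothing but 2 survives at r3c9. So r3c9=2.
Step 42. [r4c6∈{8}] r4c6 has the single candidate 8, so r4c6=8.
Step 43. [r2c3∈{7}] only 7 remains possible at r2c3, so r2c3=7.
Step 44. [r7c7∈{2}] nothing but 2 survives at r7c7. So r7c7=2.
Step 45. [r4c8∈{3}] r4c8 is down to just 3, so r4c8=3.
Step 46. [r2c6∈{3}] r2c6 is down to just 3, so r2c6=3.
Step 47. [r9c5∈{9}] r9c5 has the single candidate 9, so r9c5=9.
Step 48. [r6c1∈{6}] r6c1 is down to just 6, so r6c1=6.
Step 49. [r2c4∈{2}] r2c4's peers cover all but 2 ⇒ r2c4=2.
Step 50. [r6c9∈{7}] r6c9 is down to just 7, so r6c9=7.

Answer: 2 9 1 5 7 4 8 6 3 / 5 8 7 2 6 3 9 4 1 / 3 6 4 8 1 9 7 5 2 / 7 5 2 1 4 8 6 3 9 / 1 4 9 7 3 6 5 2 8 / 6 3 8 9 5 2 4 1 7 / 4 1 5 3 8 7 2 9 6 / 9 7 6 4 2 1 3 8 5 / 8 2 3 6 9 5 1 7 4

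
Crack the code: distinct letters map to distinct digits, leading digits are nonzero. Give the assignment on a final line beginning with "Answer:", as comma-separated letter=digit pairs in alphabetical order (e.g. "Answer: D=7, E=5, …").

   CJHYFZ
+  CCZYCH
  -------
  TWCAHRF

Step 1. [col 1: Z + H ≡ F (mod 10)] F=8 is one option consistent with column 1 (Z + H ≡ F (mod 10), carry-in 0) — take it ⇒ F=8.
Step 2. [col 1: Z + H ≡ F (mod 10)] several values work for H in column 1 (Z + H ≡ F (mod 10), carry-in 0); try H=5. So H=5.
Step 3. [col 1: Z + H ≡ F (mod 10)] from column 1 (H=5, F=8, carry-in 0, digits 5,8 already taken and all letters distinct): Z must equal 3 ⇒ Z=3.
Step 4. [col 2: F + C ≡ R (mod 10)] column 2 (F + C ≡ R (mod 10), carry-in 0) doesn't pin R yet; pick R=4 and continue ⇒ R=4.
Step 5. [T] the sum has 7 digits but both addends have 6; that extra leading digit T is the final carry, namely 1. So T=1.
Step 6. [col 2: F + C ≡ R (mod 10)] from column 2 (F=8, R=4, carry-in 0, digits 1,3,4,5,8 already taken and all letters distinct): C must equal 6, so C=6.
Step 7. [col 3: Y + Y ≡ H (mod 10)] Y=7 is one option consistent with column 3 (Y + Y ≡ H (mod 10), carry-in 1) — take it ⇒ Y=7.
Step 8. [col 4: H + Z ≡ A (mod 10)] in column 4 we have H+Z≡A with carry-in 1; given H=5, Z=3 and digits 1,3,4,5,6,7,8 already taken and all letters distinct, that pins A to 9 ⇒ A=9.
Step 9. [col 5: J + C ≡ C (mod 10)] column 5 reads J+C+carry(0)=C with C=6; with digits 1,3,4,5,6,7,8,9 already taken and all letters distinct, the only value for J is 0, so J=0.
Step 10. [col 6: C + C ≡ W (mod 10)] column 6: given C=6, carry-in 0, and digits 0,1,3,4,5,6,7,8,9 already taken and all letters distinct, C+C≡W (mod 10) forces W=2, so W=2.

Answer: A=9, C=6, F=8, H=5, J=0, R=4, T=1, W=2, Y=7, Z=3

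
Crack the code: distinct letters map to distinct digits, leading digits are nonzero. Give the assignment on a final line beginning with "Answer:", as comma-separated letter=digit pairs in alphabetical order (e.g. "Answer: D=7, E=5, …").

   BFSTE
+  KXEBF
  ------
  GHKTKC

Step 1. [col 1: E + F ≡ C (mod 10)] several values work for E in column 1 (E + F ≡ C (mod 10), carry-in 0); try E=4, so E=4.
Step 2. [G] adding two 5-digit numbers gives at most 5+1 digits, and here it does — G is that final carry and must be 1, so G=1.
Step 3. [col 1: E + F ≡ C (mod 10)] column 1 (E + F ≡ C (mod 10), carry-in 0) doesn't pin F yet; pick F=5 and continue. So F=5.
Step 4. [col 1: E + F ≡ C (mod 10)] in column 1 we have E+F≡C with carry-in 0; given E=4, F=5 and digits 1,4,5 already taken and all letters distinct, that pins C to 9 ⇒ C=9.
Step 5. [col 2: T + B ≡ K (mod 10)] column 2 (T + B ≡ K (mod 10), carry-in 0) doesn't pin B yet; pick B=6 and continue, so B=6.
Step 6. [col 2: T + B ≡ K (mod 10)] several values work for K in column 2 (T + B ≡ K (mod 10), carry-in 0); try K=3, so K=3.
Step 7. [col 2: T + B ≡ K (mod 10)] column 2: given B=6, K=3, carry-in 0, and digits 1,3,4,5,6,9 already taken and all letters distinct, T+B≡K (mod 10) forces T=7. So T=7.
Step 8. [col 3: S + E ≡ T (mod 10)] column 3: given E=4, T=7, carry-in 1, and digits 1,3,4,5,6,7,9 already taken and all letters distinct, S+E≡T (mod 10) forces S=2, so S=2.
Step 9. [col 4: F + X ≡ K (mod 10)] in column 4 we have F+X≡K with carry-in 0; given F=5, K=3 and digits 1,2,3,4,5,6,7,9 already taken and all letters distinct, that pins X to 8. So X=8.
Step 10. [col 5: B + K ≡ H (mod 10)] column 5 reads B+K+carry(1)=H with B=6, K=3; with digits 1,2,3,4,5,6,7,8,9 already taken and all letters distinct, the only value for H is 0, so H=0.

Answer: B=6, C=9, E=4, F=5, G=1, H=0, K=3, S=2, T=7, X=8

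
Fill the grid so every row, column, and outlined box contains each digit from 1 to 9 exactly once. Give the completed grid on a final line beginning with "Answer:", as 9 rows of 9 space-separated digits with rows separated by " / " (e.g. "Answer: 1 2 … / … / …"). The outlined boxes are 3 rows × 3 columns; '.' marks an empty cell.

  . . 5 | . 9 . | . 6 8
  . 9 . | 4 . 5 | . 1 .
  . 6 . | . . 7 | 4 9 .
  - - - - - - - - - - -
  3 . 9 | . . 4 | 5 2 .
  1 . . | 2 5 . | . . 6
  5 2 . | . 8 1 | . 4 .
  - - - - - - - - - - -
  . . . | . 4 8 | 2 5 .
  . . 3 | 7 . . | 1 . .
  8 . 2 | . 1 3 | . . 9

Step 1. [r8c6∈{2,6,9}] 6 has one home in col 6: r8c6 ⇒ r8c6=6.
Step 2. [r9c2∈{4,5,7}] 4 has one home in row 9: r9c2. So r9c2=4.
Step 3. [r6c4∈{3,6,9}] in box 5, 3 fits only at r6c4, so r6c4=3.
Step 4. [r6c9∈{7}] r6c9 has the single candidate 7 ⇒ r6c9=7.
Step 5. [r5c7∈{3,8,9}] col 7 places 8 nowhere but r5c7. So r5c7=8.
Step 6. [r3c1∈{2}] r3c1 is down to just 2, so r3c1=2.
Step 7. [r2c1∈{7}] nothing but 7 survives at r2c1. So r2c1=7.
Step 8. [r2c7∈{3}] r2c7 is down to just 3. So r2c7=3.
Step 9. [r5c2∈{7}] nothing but 7 survives at r5c2. So r5c2=7.
Step 10. [r7c3∈{1,6,7}] across row 7, 7 lands solely at r7c3, so r7c3=7.
Step 11. [r3c3∈{1,8}] col 3 places 1 nowhere but r3c3 ⇒ r3c3=1.
Step 12. [r2c5∈{2,6}] r2c5 is the only open cell in row 2 admitting 6. So r2c5=6.
Step 13. [r8c1∈{9}] only 9 remains possible at r8c1. So r8c1=9.
Step 14. [r1c7∈{7}] nothing but 7 survives at r1c7. So r1c7=7.
Step 15. [r4c5∈{7}] r4c5 has the single candidate 7, so r4c5=7.
Step 16. [r9c7∈{6}] r9c7 has the single candidate 6 ⇒ r9c7=6.
Step 17. [r5c8∈{3}] r5c8's peers cover all but 3, so r5c8=3.
Step 18. [r5c6∈{9}] r5c6 has the single candidate 9, so r5c6=9.
Step 19. [r1c1∈{4}] r1c1 is down to just 4 ⇒ r1c1=4.
Step 20. [r7c4∈{9}] r7c4 has the single candidate 9 ⇒ r7c4=9.
Step 21. [r7c9∈{3}] r7c9 has the single candidate 3, so r7c9=3.
Step 22. [r4c9∈{1}] nothing but 1 survives at r4c9, so r4c9=1.
Step 23. [r2c9∈{2}] nothing but 2 survives at r2c9. So r2c9=2.
Step 24. [r1c6∈{2}] r1c6 is down to just 2, so r1c6=2.
Step 25. [r3c4∈{8}] r3c4 is down to just 8 ⇒ r3c4=8.
Step 26. [r8c5∈{2}] nothing but 2 survives at r8c5. So r8c5=2.
Step 27. [r4c4∈{6}] only 6 remains possible at r4c4, so r4c4=6.
Step 28. [r8c9∈{4}] r8c9 is down to just 4. So r8c9=4.
Step 29. [r8c8∈{8}] r8c8's peers cover all but 8. So r8c8=8.
Step 30. [r3c5∈{3}] r3c5 is down to just 3 ⇒ r3c5=3.
Step 31. [r3c9∈{5}] r3c9 is down to just 5 ⇒ r3c9=5.
Step 32. [r4c2∈{8}] r4c2's peers cover all but 8, so r4c2=8.
Step 33. [r5c3∈{4}] nothing but 4 survives at r5c3, so r5c3=4.
Step 34. [r7c1∈{6}] r7c1's peers cover all but 6, so r7c1=6.
Step 35. [r9c8∈{7}] r9c8's peers cover all but 7, so r9c8=7.
Step 36. [r8c2∈{5}] r8c2 has the single candidate 5. So r8c2=5.
Step 37. [r9c4∈{5}] r9c4's peers cover all but 5 ⇒ r9c4=5.
Step 38. [r6c7∈{9}] nothing but 9 survives at r6c7 ⇒ r6c7=9.
Step 39. [r1c4∈{1}] r1c4 has the single candidate 1. So r1c4=1.
Step 40. [r1c2∈{3}] r1c2 has the single candidate 3 ⇒ r1c2=3.
Step 41. [r2c3∈{8}] r2c3 has the single candidate 8, so r2c3=8.
Step 42. [r6c3∈{6}] r6c3 has the single candidate 6. So r6c3=6.
Step 43. [r7c2∈{1}] only 1 remains possible at r7c2. So r7c2=1.

Answer: 4 3 5 1 9 2 7 6 8 / 7 9 8 4 6 5 3 1 2 / 2 6 1 8 3 7 4 9 5 / 3 8 9 6 7 4 5 2 1 / 1 7 4 2 5 9 8 3 6 / 5 2 6 3 8 1 9 4 7 / 6 1 7 9 4 8 2 5 3 / 9 5 3 7 2 6 1 8 4 / 8 4 2 5 1 3 6 7 9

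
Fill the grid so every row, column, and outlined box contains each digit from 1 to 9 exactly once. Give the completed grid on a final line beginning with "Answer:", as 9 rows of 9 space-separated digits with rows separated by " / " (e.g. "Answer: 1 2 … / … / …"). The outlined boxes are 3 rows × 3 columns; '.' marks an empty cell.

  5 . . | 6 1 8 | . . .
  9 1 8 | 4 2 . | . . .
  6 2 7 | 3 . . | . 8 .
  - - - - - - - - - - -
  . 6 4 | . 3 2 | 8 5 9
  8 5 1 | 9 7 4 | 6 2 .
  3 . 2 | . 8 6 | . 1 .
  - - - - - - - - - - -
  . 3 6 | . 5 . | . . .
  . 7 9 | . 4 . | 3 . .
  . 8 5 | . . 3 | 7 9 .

Step 1. [r8c6∈{1}] r8c6 is down to just 1, so r8c6=1.
Step 2. [r8c9∈{2,5,6,8}] r8c9 is the only open cell in row 8 admitting 5, so r8c9=5.
Step 3. [r7c8∈{4}] r7c8's peers cover all but 4, so r7c8=4.
Step 4. [r9c4∈{2}] nothing but 2 survives at r9c4, so r9c4=2.
Step 5. [r2c6∈{5,7}] in box 2, 7 fits only at r2c6. So r2c6=7.
Step 6. [r1c7∈{2,4,9}] 9 has one home in row 1: r1c7 ⇒ r1c7=9.
Step 7. [r1c9∈{2,3,4,7}] row 1 places 2 nowhere but r1c9 ⇒ r1c9=2.
Step 8. [r7c9∈{1,8}] col 9 places 8 nowhere but r7c9 ⇒ r7c9=8.
Step 9. [r8c8∈{6}] nothing but 6 survives at r8c8 ⇒ r8c8=6.
Step 10. [r9c9∈{1}] nothing but 1 survives at r9c9. So r9c9=1.
Step 11. [r6c7∈{4}] r6c7's peers cover all but 4. So r6c7=4.
Step 12. [r2c8∈{3}] r2c8 is down to just 3 ⇒ r2c8=3.
Step 13. [r3c6∈{5,9}] r3c6 is the only open cell in col 6 admitting 5, so r3c6=5.
Step 14. [r7c1∈{1,2}] in row 7, 1 fits only at r7c1, so r7c1=1.
Step 15. [r9c5∈{6}] only 6 remains possible at r9c5 ⇒ r9c5=6.
Step 16. [r4c1∈{7}] nothing but 7 survives at r4c1. So r4c1=7.
Step 17. [r2c7∈{5}] r2c7's peers cover all but 5. So r2c7=5.
Step 18. [r3c5∈{9}] r3c5's peers cover all but 9. So r3c5=9.
Step 19. [r2c9∈{6}] r2c9's peers cover all but 6, so r2c9=6.
Step 20. [r7c6∈{9}] r7c6 is down to just 9. So r7c6=9.
Step 21. [r8c4∈{8}] only 8 remains possible at r8c4, so r8c4=8.
Step 22. [r6c2∈{9}] r6c2 has the single candidate 9. So r6c2=9.
Step 23. [r1c3∈{3}] only 3 remains possible at r1c3, so r1c3=3.
Step 24. [r5c9∈{3}] only 3 remains possible at r5c9, so r5c9=3.
Step 25. [r7c7∈{2}] r7c7's peers cover all but 2. So r7c7=2.
Step 26. [r6c4∈{5}] only 5 remains possible at r6c4. So r6c4=5.
Step 27. [r9c1∈{4}] r9c1's peers cover all but 4, so r9c1=4.
Step 28. [r4c4∈{1}] only 1 remains possible at r4c4. So r4c4=1.
Step 29. [r1c8∈{7}] r1c8 is down to just 7. So r1c8=7.
Step 30. [r8c1∈{2}] r8c1 is down to just 2. So r8c1=2.
Step 31. [r7c4∈{7}] r7c4 is down to just 7 ⇒ r7c4=7.
Step 32. [r3c7∈{1}] only 1 remains possible at r3c7, so r3c7=1.
Step 33. [r1c2∈{4}] r1c2 has the single candidate 4 ⇒ r1c2=4.
Step 34. [r6c9∈{7}] r6c9 is down to just 7, so r6c9=7.
Step 35. [r3c9∈{4}] r3c9 is down to just 4, so r3c9=4.

Answer: 5 4 3 6 1 8 9 7 2 / 9 1 8 4 2 7 5 3 6 / 6 2 7 3 9 5 1 8 4 / 7 6 4 1 3 2 8 5 9 / 8 5 1 9 7 4 6 2 3 / 3 9 2 5 8 6 4 1 7 / 1 3 6 7 5 9 2 4 8 / 2 7 9 8 4 1 3 6 5 / 4 8 5 2 6 3 7 9 1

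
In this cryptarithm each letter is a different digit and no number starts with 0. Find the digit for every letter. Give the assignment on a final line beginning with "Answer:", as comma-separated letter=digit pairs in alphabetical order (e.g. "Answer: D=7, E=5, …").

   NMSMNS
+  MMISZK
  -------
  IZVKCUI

Step 1. [col 1: S + K ≡ I (mod 10)] no forcing yet in column 1 (carry-in 0); K=6 is free and consistent — try it, so K=6.
Step 2. [col 1: S + K ≡ I (mod 10)] column 1 (S + K ≡ I (mod 10), carry-in 0) doesn't pin S yet; pick S=5 and continue. So S=5.
Step 3. [col 1: S + K ≡ I (mod 10)] from column 1 (S=5, K=6, carry-in 0, digits 5,6 already taken and all letters distinct): I must equal 1, so I=1.
Step 4. [col 2: N + Z ≡ U (mod 10)] N=8 is one option consistent with column 2 (N + Z ≡ U (mod 10), carry-in 1) — take it ⇒ N=8.
Step 5. [col 2: N + Z ≡ U (mod 10)] several values work for U in column 2 (N + Z ≡ U (mod 10), carry-in 1); try U=9. So U=9.
Step 6. [col 2: N + Z ≡ U (mod 10)] in column 2 we have N+Z≡U with carry-in 1; given N=8, U=9 and digits 1,5,6,8,9 already taken and all letters distinct, that pins Z to 0 ⇒ Z=0.
Step 7. [col 3: M + S ≡ C (mod 10)] several values work for C in column 3 (M + S ≡ C (mod 10), carry-in 0); try C=7. So C=7.
Step 8. [col 3: M + S ≡ C (mod 10)] in column 3 we have M+S≡C with carry-in 0; given S=5, C=7 and digits 0,1,5,6,7,8,9 already taken and all letters distinct, that pins M to 2, so M=2.
Step 9. [col 5: M + M ≡ V (mod 10)] in column 5 we have M+M≡V with carry-in 0; given M=2 and digits 0,1,2,5,6,7,8,9 already taken and all letters distinct, that pins V to 4 ⇒ V=4.

Answer: C=7, I=1, K=6, M=2, N=8, S=5, U=9, V=4, Z=0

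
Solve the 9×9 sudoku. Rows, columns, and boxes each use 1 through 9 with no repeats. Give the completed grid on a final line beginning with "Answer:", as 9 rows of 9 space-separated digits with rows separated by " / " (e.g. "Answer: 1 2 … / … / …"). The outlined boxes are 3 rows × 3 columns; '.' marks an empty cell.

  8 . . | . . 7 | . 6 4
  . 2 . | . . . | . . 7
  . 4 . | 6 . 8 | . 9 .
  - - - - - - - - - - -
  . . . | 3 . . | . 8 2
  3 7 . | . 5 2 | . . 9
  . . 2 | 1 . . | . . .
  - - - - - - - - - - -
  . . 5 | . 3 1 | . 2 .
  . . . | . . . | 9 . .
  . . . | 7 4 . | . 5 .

Step 1. [r2c6∈{3,4,5,9}] r2c6 is the only open cell in col 6 admitting 3. So r2c6=3.
Step 2. [r2c8∈{1}] r2c8's peers cover all but 1 ⇒ r2c8=1.
Step 3. [r5c8∈{4}] r5c8 has the single candidate 4, so r5c8=4.
Step 4. [r2c5∈{9}] r2c5 has the single candidate 9. So r2c5=9.
Step 5. [r2c3∈{6}] r2c3 has the single candidate 6. So r2c3=6.
Step 6. [r2c1∈{5}] r2c1 is down to just 5 ⇒ r2c1=5.
Step 7. [r5c7∈{1,6}] row 5 places 6 nowhere but r5c7. So r5c7=6.
Step 8. [r5c3∈{1,8}] row 5 places 1 nowhere but r5c3 ⇒ r5c3=1.
Step 9. [r6c2∈{5,6,8,9}] in box 4, 8 fits only at r6c2, so r6c2=8.
Step 10. [r8c5∈{2,6,8}] 8 has one home in col 5: r8c5, so r8c5=8.
Step 11. [r9c3∈{3,8,9}] across col 3, 8 lands solely at r9c3. So r9c3=8.
Step 12. [r9c1∈{1,2,6,9}] across row 9, 2 lands solely at r9c1 ⇒ r9c1=2.
Step 13. [r1c4∈{2,5}] r1c4 is the only open cell in box 2 admitting 5, so r1c4=5.
Step 14. [r4c2∈{5,6,9}] 5 has one home in col 2: r4c2, so r4c2=5.
Step 15. [r7c7∈{4,7,8}] in col 7, 4 fits only at r7c7 ⇒ r7c7=4.
Step 16. [r7c1∈{6,7,9}] row 7 places 7 nowhere but r7c1, so r7c1=7.
Step 17. [r3c1∈{1}] r3c1's peers cover all but 1 ⇒ r3c1=1.
Step 18. [r7c4∈{9}] r7c4 is down to just 9, so r7c4=9.
Step 19. [r9c6∈{6}] nothing but 6 survives at r9c6, so r9c6=6.
Step 20. [r9c2∈{1,3,9}] across row 9, 9 lands solely at r9c2. So r9c2=9.
Step 21. [r1c2∈{3}] only 3 remains possible at r1c2. So r1c2=3.
Step 22. [r8c3∈{3,4}] in col 3, 3 fits only at r8c3 ⇒ r8c3=3.
Step 23. [r4c3∈{4,9}] across col 3, 4 lands solely at r4c3, so r4c3=4.
Step 24. [r6c8∈{3,7}] across col 8, 3 lands solely at r6c8. So r6c8=3.
Step 25. [r7c2∈{6}] r7c2 has the single candidate 6. So r7c2=6.
Step 26. [r4c7∈{1,7}] in row 4, 1 fits only at r4c7. So r4c7=1.
Step 27. [r1c7∈{2}] r1c7 is down to just 2. So r1c7=2.
Step 28. [r4c6∈{9}] r4c6 has the single candidate 9, so r4c6=9.
Step 29. [r9c9∈{1,3}] row 9 places 1 nowhere but r9c9 ⇒ r9c9=1.
Step 30. [r4c1∈{6}] only 6 remains possible at r4c1. So r4c1=6.
Step 31. [r3c9∈{3,5}] col 9 places 3 nowhere but r3c9 ⇒ r3c9=3.
Step 32. [r6c7∈{5,7}] 7 has one home in col 7: r6c7 ⇒ r6c7=7.
Step 33. [r1c3∈{9}] r1c3 is down to just 9, so r1c3=9.
Step 34. [r1c5∈{1}] r1c5 is down to just 1, so r1c5=1.
Step 35. [r8c2∈{1}] r8c2 has the single candidate 1, so r8c2=1.
Step 36. [r6c5∈{6}] r6c5 is down to just 6. So r6c5=6.
Step 37. [r2c4∈{4}] only 4 remains possible at r2c4 ⇒ r2c4=4.
Step 38. [r6c6∈{4}] r6c6's peers cover all but 4 ⇒ r6c6=4.
Step 39. [r3c5∈{2}] r3c5's peers cover all but 2, so r3c5=2.
Step 40. [r8c8∈{7}] r8c8 is down to just 7, so r8c8=7.
Step 41. [r6c9∈{5}] r6c9 has the single candidate 5, so r6c9=5.
Step 42. [r8c4∈{2}] nothing but 2 survives at r8c4 ⇒ r8c4=2.
Step 43. [r3c3∈{7}] nothing but 7 survives at r3c3, so r3c3=7.
Step 44. [r4c5∈{7}] only 7 remains possible at r4c5. So r4c5=7.
Step 45. [r7c9∈{8}] r7c9 is down to just 8, so r7c9=8.
Step 46. [r5c4∈{8}] only 8 remains possible at r5c4. So r5c4=8.
Step 47. [r8c1∈{4}] nothing but 4 survives at r8c1 ⇒ r8c1=4.
Step 48. [r8c6∈{5}] nothing but 5 survives at r8c6, so r8c6=5.
Step 49. [r6c1∈{9}] only 9 remains possible at r6c1 ⇒ r6c1=9.
Step 50. [r3c7∈{5}] nothing but 5 survives at r3c7, so r3c7=5.
Step 51. [r8c9∈{6}] nothing but 6 survives at r8c9, so r8c9=6.
Step 52. [r2c7∈{8}] r2c7 has the single candidate 8, so r2c7=8.
Step 53. [r9c7∈{3}] r9c7 is down to just 3, so r9c7=3.

Answer: 8 3 9 5 1 7 2 6 4 / 5 2 6 4 9 3 8 1 7 / 1 4 7 6 2 8 5 9 3 / 6 5 4 3 7 9 1 8 2 / 3 7 1 8 5 2 6 4 9 / 9 8 2 1 6 4 7 3 5 / 7 6 5 9 3 1 4 2 8 / 4 1 3 2 8 5 9 7 6 / 2 9 8 7 4 6 3 5 1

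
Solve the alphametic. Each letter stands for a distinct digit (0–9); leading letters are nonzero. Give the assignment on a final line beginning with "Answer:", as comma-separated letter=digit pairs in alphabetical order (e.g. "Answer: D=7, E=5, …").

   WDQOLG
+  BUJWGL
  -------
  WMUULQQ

Step 1. [W] adding two 6-digit numbers gives at most 6+1 digits, and here it does — W is that final carry and must be 1. So W=1.
Step 2. [col 1: G + L ≡ Q (mod 10)] column 1 (G + L ≡ Q (mod 10), carry-in 0) doesn't pin L yet; pick L=5 and continue ⇒ L=5.
Step 3. [col 1: G + L ≡ Q (mod 10)] G=2 is one option consistent with column 1 (G + L ≡ Q (mod 10), carry-in 0) — take it ⇒ G=2.
Step 4. [col 1: G + L ≡ Q (mod 10)] from column 1 (G=2, L=5, carry-in 0, digits 1,2,5 already taken and all letters distinct): Q must equal 7 ⇒ Q=7.
Step 5. [col 3: O + W ≡ L (mod 10)] in column 3 we have O+W≡L with carry-in 0; given W=1, L=5 and digits 1,2,5,7 already taken and all letters distinct, that pins O to 4 ⇒ O=4.
Step 6. [col 4: Q + J ≡ U (mod 10)] column 4 (Q + J ≡ U (mod 10), carry-in 0) doesn't pin J yet; pick J=6 and continue ⇒ J=6.
Step 7. [col 4: Q + J ≡ U (mod 10)] column 4 reads Q+J+carry(0)=U with Q=7, J=6; with digits 1,2,4,5,6,7 already taken and all letters distinct, the only value for U is 3 ⇒ U=3.
Step 8. [col 5: D + U ≡ U (mod 10)] in column 5 we have D+U≡U with carry-in 1; given U=3 and digits 1,2,3,4,5,6,7 already taken and all letters distinct, that pins D to 9. So D=9.
Step 9. [col 6: W + B ≡ M (mod 10)] in column 6 we have W+B≡M with carry-in 1; given W=1 and digits 1,2,3,4,5,6,7,9 already taken and all letters distinct, that pins M to 0. So M=0.
Step 10. [col 6: W + B ≡ M (mod 10)] column 6: given W=1, M=0, carry-in 1, and digits 0,1,2,3,4,5,6,7,9 already taken and all letters distinct, W+B≡M (mod 10) forces B=8. So B=8.

Answer: B=8, D=9, G=2, J=6, L=5, M=0, O=4, Q=7, U=3, W=1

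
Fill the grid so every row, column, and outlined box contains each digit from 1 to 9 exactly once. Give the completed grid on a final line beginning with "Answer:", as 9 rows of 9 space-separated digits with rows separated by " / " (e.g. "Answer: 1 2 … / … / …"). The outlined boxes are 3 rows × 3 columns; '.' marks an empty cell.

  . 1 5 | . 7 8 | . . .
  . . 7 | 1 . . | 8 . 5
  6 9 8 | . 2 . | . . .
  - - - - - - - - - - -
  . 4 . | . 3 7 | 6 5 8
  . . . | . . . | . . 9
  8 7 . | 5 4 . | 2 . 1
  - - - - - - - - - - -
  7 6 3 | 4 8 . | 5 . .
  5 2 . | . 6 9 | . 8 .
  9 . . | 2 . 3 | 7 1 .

Step 1. [r6c8∈{3}] r6c8's peers cover all but 3, so r6c8=3.
Step 2. [r1c7∈{3,4,9}] r1c7 is the only open cell in col 7 admitting 9. So r1c7=9.
Step 3. [r6c6∈{6}] r6c6 is down to just 6 ⇒ r6c6=6.
Step 4. [r2c8∈{2,4,6}] r2c8 is the only open cell in row 2 admitting 6, so r2c8=6.
Step 5. [r2c1∈{2,3,4}] r2c1 is the only open cell in row 2 admitting 2, so r2c1=2.
Step 6. [r4c1∈{1}] r4c1's peers cover all but 1 ⇒ r4c1=1.
Step 7. [r1c1∈{3,4}] r1c1 is the only open cell in col 1 admitting 4. So r1c1=4.
Step 8. [r5c7∈{4}] nothing but 4 survives at r5c7, so r5c7=4.
Step 9. [r3c9∈{3,4,7}] across col 9, 7 lands solely at r3c9. So r3c9=7.
Step 10. [r1c8∈{2}] r1c8 has the single candidate 2, so r1c8=2.
Step 11. [r1c9∈{3}] only 3 remains possible at r1c9, so r1c9=3.
Step 12. [r4c3∈{2,9}] in row 4, 2 fits only at r4c3, so r4c3=2.
Step 13. [r8c9∈{4}] r8c9's peers cover all but 4 ⇒ r8c9=4.
Step 14. [r2c2∈{3}] r2c2 is down to just 3 ⇒ r2c2=3.
Step 15. [r2c6∈{4}] r2c6's peers cover all but 4, so r2c6=4.
Step 16. [r7c6∈{1}] only 1 remains possible at r7c6, so r7c6=1.
Step 17. [r9c9∈{6}] r9c9 has the single candidate 6. So r9c9=6.
Step 18. [r2c5∈{9}] r2c5's peers cover all but 9 ⇒ r2c5=9.
Step 19. [r5c1∈{3}] r5c1 is down to just 3, so r5c1=3.
Step 20. [r8c4∈{7}] only 7 remains possible at r8c4. So r8c4=7.
Step 21. [r9c3∈{4}] nothing but 4 survives at r9c3, so r9c3=4.
Step 22. [r8c3∈{1}] only 1 remains possible at r8c3. So r8c3=1.
Step 23. [r7c9∈{2}] nothing but 2 survives at r7c9. So r7c9=2.
Step 24. [r5c5∈{1}] r5c5's peers cover all but 1, so r5c5=1.
Step 25. [r3c6∈{5}] r3c6 is down to just 5. So r3c6=5.
Step 26. [r9c5∈{5}] r9c5 has the single candidate 5 ⇒ r9c5=5.
Step 27. [r5c3∈{6}] nothing but 6 survives at r5c3 ⇒ r5c3=6.
Step 28. [r7c8∈{9}] only 9 remains possible at r7c8, so r7c8=9.
Step 29. [r3c7∈{1}] nothing but 1 survives at r3c7, so r3c7=1.
Step 30. [r5c6∈{2}] only 2 remains possible at r5c6, so r5c6=2.
Step 31. [r1c4∈{6}] only 6 remains possible at r1c4. So r1c4=6.
Step 32. [r9c2∈{8}] r9c2's peers cover all but 8 ⇒ r9c2=8.
Step 33. [r5c2∈{5}] nothing but 5 survives at r5c2, so r5c2=5.
Step 34. [r4c4∈{9}] r4c4 has the single candidate 9 ⇒ r4c4=9.
Step 35. [r3c4∈{3}] only 3 remains possible at r3c4 ⇒ r3c4=3.
Step 36. [r8c7∈{3}] only 3 remains possible at r8c7 ⇒ r8c7=3.
Step 37. [r5c4∈{8}] r5c4 has the single candidate 8, so r5c4=8.
Step 38. [r5c8∈{7}] only 7 remains possible at r5c8, so r5c8=7.
Step 39. [r3c8∈{4}] r3c8's peers cover all but 4. So r3c8=4.
Step 40. [r6c3∈{9}] only 9 remains possible at r6c3. So r6c3=9.

Answer: 4 1 5 6 7 8 9 2 3 / 2 3 7 1 9 4 8 6 5 / 6 9 8 3 2 5 1 4 7 / 1 4 2 9 3 7 6 5 8 / 3 5 6 8 1 2 4 7 9 / 8 7 9 5 4 6 2 3 1 / 7 6 3 4 8 1 5 9 2 / 5 2 1 7 6 9 3 8 4 / 9 8 4 2 5 3 7 1 6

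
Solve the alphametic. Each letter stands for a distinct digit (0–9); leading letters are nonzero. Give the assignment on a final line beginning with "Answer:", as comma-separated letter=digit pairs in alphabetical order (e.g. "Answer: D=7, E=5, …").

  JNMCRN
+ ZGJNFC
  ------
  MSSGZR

Step 1. [col 1: N + C ≡ R (mod 10)] column 1 (N + C ≡ R (mod 10), carry-in 0) doesn't pin C yet; pick C=4 and continue, so C=4.
Step 2. [col 1: N + C ≡ R (mod 10)] several values work for N in column 1 (N + C ≡ R (mod 10), carry-in 0); try N=5. So N=5.
Step 3. [col 1: N + C ≡ R (mod 10)] from column 1 (N=5, C=4, carry-in 0, digits 4,5 already taken and all letters distinct): R must equal 9. So R=9.
Step 4. [col 2: R + F ≡ Z (mod 10)] several values work for F in column 2 (R + F ≡ Z (mod 10), carry-in 0); try F=2. So F=2.
Step 5. [col 2: R + F ≡ Z (mod 10)] from column 2 (R=9, F=2, carry-in 0, digits 2,4,5,9 already taken and all letters distinct): Z must equal 1 ⇒ Z=1.
Step 6. [col 3: C + N ≡ G (mod 10)] column 3 reads C+N+carry(1)=G with C=4, N=5; with digits 1,2,4,5,9 already taken and all letters distinct, the only value for G is 0. So G=0.
Step 7. [col 4: M + J ≡ S (mod 10)] from column 4 (nothing yet, carry-in 1, digits 0,1,2,4,5,9 already taken and all letters distinct): S must equal 6. So S=6.
Step 8. [col 4: M + J ≡ S (mod 10)] several values work for J in column 4 (M + J ≡ S (mod 10), carry-in 1); try J=7 ⇒ J=7.
Step 9. [col 4: M + J ≡ S (mod 10)] column 4 reads M+J+carry(1)=S with J=7, S=6; with digits 0,1,2,4,5,6,7,9 already taken and all letters distinct, the only value for M is 8. So M=8.

Answer: C=4, F=2, G=0, J=7, M=8, N=5, R=9, S=6, Z=1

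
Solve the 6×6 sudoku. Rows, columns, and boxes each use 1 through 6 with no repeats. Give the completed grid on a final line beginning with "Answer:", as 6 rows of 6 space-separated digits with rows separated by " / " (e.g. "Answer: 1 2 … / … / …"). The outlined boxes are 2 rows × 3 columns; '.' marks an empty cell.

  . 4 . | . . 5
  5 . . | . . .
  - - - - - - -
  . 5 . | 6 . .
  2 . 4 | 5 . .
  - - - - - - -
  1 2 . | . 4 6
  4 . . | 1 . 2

Step 1. [r1c1∈{3,6}] r1c1 is the only open cell in col 1 admitting 6 ⇒ r1c1=6.
Step 2. [r5c4∈{3}] r5c4's peers cover all but 3. So r5c4=3.
Step 3. [r3c5∈{1,2,3}] row 3 places 2 nowhere but r3c5 ⇒ r3c5=2.
Step 4. [r3c6∈{1,3,4}] across row 3, 4 lands solely at r3c6, so r3c6=4.
Step 5. [r3c3∈{1,3}] 1 has one home in row 3: r3c3. So r3c3=1.
Step 6. [r1c5∈{1,3}] in row 1, 1 fits only at r1c5, so r1c5=1.
Step 7. [r2c6∈{3}] nothing but 3 survives at r2c6, so r2c6=3.
Step 8. [r6c3∈{3,5,6}] col 3 places 6 nowhere but r6c3, so r6c3=6.
Step 9. [r1c4∈{2}] nothing but 2 survives at r1c4, so r1c4=2.
Step 10. [r4c5∈{3}] only 3 remains possible at r4c5, so r4c5=3.
Step 11. [r3c1∈{3}] only 3 remains possible at r3c1 ⇒ r3c1=3.
Step 12. [r2c5∈{6}] r2c5 has the single candidate 6, so r2c5=6.
Step 13. [r6c2∈{3}] r6c2 has the single candidate 3, so r6c2=3.
Step 14. [r6c5∈{5}] only 5 remains possible at r6c5, so r6c5=5.
Step 15. [r4c2∈{6}] only 6 remains possible at r4c2. So r4c2=6.
Step 16. [r2c4∈{4}] only 4 remains possible at r2c4, so r2c4=4.
Step 17. [r2c2∈{1}] r2c2's peers cover all but 1 ⇒ r2c2=1.
Step 18. [r4c6∈{1}] r4c6 is down to just 1 ⇒ r4c6=1.
Step 19. [r1c3∈{3}] r1c3 has the single candidate 3. So r1c3=3.
Step 20. [r2c3∈{2}] nothing but 2 survives at r2c3 ⇒ r2c3=2.
Step 21. [r5c3∈{5}] only 5 remains possible at r5c3. So r5c3=5.

Answer: 6 4 3 2 1 5 / 5 1 2 4 6 3 / 3 5 1 6 2 4 / 2 6 4 5 3 1 / 1 2 5 3 4 6 / 4 3 6 1 5 2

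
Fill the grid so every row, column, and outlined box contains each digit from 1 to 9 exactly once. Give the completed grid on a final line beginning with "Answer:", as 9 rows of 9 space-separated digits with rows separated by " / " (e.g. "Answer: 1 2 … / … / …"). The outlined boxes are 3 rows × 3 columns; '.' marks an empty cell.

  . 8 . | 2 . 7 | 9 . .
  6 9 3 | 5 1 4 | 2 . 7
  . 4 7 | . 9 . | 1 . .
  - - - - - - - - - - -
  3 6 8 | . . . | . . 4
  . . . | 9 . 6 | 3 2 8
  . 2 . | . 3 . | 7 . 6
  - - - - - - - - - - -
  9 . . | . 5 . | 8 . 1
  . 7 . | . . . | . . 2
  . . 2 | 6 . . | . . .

Step 1. [r3c8∈{3,5,6,8}] across row 3, 6 lands solely at r3c8 ⇒ r3c8=6.
Step 2. [r9c9∈{3,5,9}] across col 9, 9 lands solely at r9c9 ⇒ r9c9=9.
Step 3. [r4c7∈{5}] r4c7 has the single candidate 5. So r4c7=5.
Step 4. [r9c7∈{4}] only 4 remains possible at r9c7 ⇒ r9c7=4.
Step 5. [r5c1∈{1,4,5,7}] r5c1 is the only open cell in col 1 admitting 7. So r5c1=7.
Step 6. [r6c6∈{1,5,8}] 5 has one home in col 6: r6c6, so r6c6=5.
Step 7. [r6c4∈{1,4,8}] r6c4 is the only open cell in row 6 admitting 8. So r6c4=8.
Step 8. [r3c4∈{3}] nothing but 3 survives at r3c4 ⇒ r3c4=3.
Step 9. [r6c3∈{1,4,9}] col 3 places 9 nowhere but r6c3. So r6c3=9.
Step 10. [r8c6∈{1,3,8,9}] row 8 places 9 nowhere but r8c6. So r8c6=9.
Step 11. [r8c8∈{3,5}] row 8 places 3 nowhere but r8c8. So r8c8=3.
Step 12. [r9c8∈{5,7}] 5 has one home in box 9: r9c8. So r9c8=5.
Step 13. [r9c5∈{7,8}] row 9 places 7 nowhere but r9c5, so r9c5=7.
Step 14. [r8c5∈{4,8}] in col 5, 8 fits only at r8c5, so r8c5=8.
Step 15. [r6c1∈{1,4}] r6c1 is the only open cell in row 6 admitting 4, so r6c1=4.
Step 16. [r5c2∈{1,5}] across col 2, 5 lands solely at r5c2. So r5c2=5.
Step 17. [r9c2∈{1,3}] across col 2, 1 lands solely at r9c2, so r9c2=1.
Step 18. [r4c6∈{1,2}] across col 6, 1 lands solely at r4c6. So r4c6=1.
Step 19. [r8c1∈{5}] r8c1 is down to just 5 ⇒ r8c1=5.
Step 20. [r7c4∈{4}] nothing but 4 survives at r7c4. So r7c4=4.
Step 21. [r1c3∈{1,5}] col 3 places 5 nowhere but r1c3. So r1c3=5.
Step 22. [r7c2∈{3}] nothing but 3 survives at r7c2. So r7c2=3.
Step 23. [r8c3∈{4,6}] 4 has one home in row 8: r8c3 ⇒ r8c3=4.
Step 24. [r3c1∈{2}] r3c1 is down to just 2 ⇒ r3c1=2.
Step 25. [r3c9∈{5}] r3c9's peers cover all but 5. So r3c9=5.
Step 26. [r5c3∈{1}] r5c3 has the single candidate 1. So r5c3=1.
Step 27. [r3c6∈{8}] r3c6's peers cover all but 8 ⇒ r3c6=8.
Step 28. [r5c5∈{4}] r5c5 is down to just 4, so r5c5=4.
Step 29. [r1c8∈{4}] r1c8 is down to just 4. So r1c8=4.
Step 30. [r4c8∈{9}] r4c8 has the single candidate 9. So r4c8=9.
Step 31. [r8c7∈{6}] only 6 remains possible at r8c7. So r8c7=6.
Step 32. [r4c5∈{2}] only 2 remains possible at r4c5. So r4c5=2.
Step 33. [r9c1∈{8}] r9c1 is down to just 8. So r9c1=8.
Step 34. [r9c6∈{3}] r9c6's peers cover all but 3, so r9c6=3.
Step 35. [r7c3∈{6}] r7c3 is down to just 6 ⇒ r7c3=6.
Step 36. [r1c9∈{3}] r1c9's peers cover all but 3 ⇒ r1c9=3.
Step 37. [r8c4∈{1}] r8c4 is down to just 1, so r8c4=1.
Step 38. [r1c1∈{1}] only 1 remains possible at r1c1 ⇒ r1c1=1.
Step 39. [r1c5∈{6}] nothing but 6 survives at r1c5. So r1c5=6.
Step 40. [r7c6∈{2}] r7c6 has the single candidate 2. So r7c6=2.
Step 41. [r4c4∈{7}] r4c4 is down to just 7. So r4c4=7.
Step 42. [r7c8∈{7}] only 7 remains possible at r7c8, so r7c8=7.
Step 43. [r6c8∈{1}] only 1 remains possible at r6c8. So r6c8=1.
Step 44. [r2c8∈{8}] only 8 remains possible at r2c8 ⇒ r2c8=8.

Answer: 1 8 5 2 6 7 9 4 3 / 6 9 3 5 1 4 2 8 7 / 2 4 7 3 9 8 1 6 5 / 3 6 8 7 2 1 5 9 4 / 7 5 1 9 4 6 3 2 8 / 4 2 9 8 3 5 7 1 6 / 9 3 6 4 5 2 8 7 1 / 5 7 4 1 8 9 6 3 2 / 8 1 2 6 7 3 4 5 9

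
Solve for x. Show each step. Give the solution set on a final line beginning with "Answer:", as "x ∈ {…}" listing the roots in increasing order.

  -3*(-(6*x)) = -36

Step 1. [-3*(-(6*x)) = -36] leading coefficient -3: divide by -3. So div: -(6*x) = 12.
Step 2. [-(6*x) = 12] LHS negated; negate both sides. So neg: 6*x = -12.
Step 3. [6*x = -12] 6·(inner) — divide through by 6, so div: x = -2.

Answer: x ∈ {-2}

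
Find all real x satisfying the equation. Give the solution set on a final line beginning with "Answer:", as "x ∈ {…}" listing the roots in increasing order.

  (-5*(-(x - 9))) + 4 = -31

Step 1. [(-5*(-(x - 9))) + 4 = -31] peel the +4: subtract 4 from each side ⇒ sub: -5*(-(x - 9)) = -35.
Step 2. [-5*(-(x - 9)) = -35] divide by the outer -5 ⇒ div: -(x - 9) = 7.
Step 3. [-(x - 9) = 7] flip signs both sides ⇒ neg: x - 9 = -7.
Step 4. [x - 9 = -7] the outer -9 inverts by adding 9, so sub: x = 2.

Answer: x ∈ {2}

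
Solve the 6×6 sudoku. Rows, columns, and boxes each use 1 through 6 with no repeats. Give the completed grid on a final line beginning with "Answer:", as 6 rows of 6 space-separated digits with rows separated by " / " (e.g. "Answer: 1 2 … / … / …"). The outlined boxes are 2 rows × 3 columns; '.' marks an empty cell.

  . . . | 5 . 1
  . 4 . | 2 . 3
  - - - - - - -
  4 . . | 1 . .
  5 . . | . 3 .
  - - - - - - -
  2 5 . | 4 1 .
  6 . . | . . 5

Step 1. [r4c4∈{6}] r4c4 has the single candidate 6 ⇒ r4c4=6.
Step 2. [r5c3∈{3}] only 3 remains possible at r5c3. So r5c3=3.
Step 3. [r3c6∈{2}] r3c6 has the single candidate 2, so r3c6=2.
Step 4. [r3c3∈{6}] nothing but 6 survives at r3c3 ⇒ r3c3=6.
Step 5. [r1c2∈{2,3,6}] in col 2, 6 fits only at r1c2. So r1c2=6.
Step 6. [r6c2∈{1}] r6c2 has the single candidate 1 ⇒ r6c2=1.
Step 7. [r4c3∈{1,2}] row 4 places 1 nowhere but r4c3, so r4c3=1.
Step 8. [r3c2∈{3}] r3c2's peers cover all but 3 ⇒ r3c2=3.
Step 9. [r3c5∈{5}] r3c5's peers cover all but 5. So r3c5=5.
Step 10. [r6c5∈{2}] r6c5 has the single candidate 2. So r6c5=2.
Step 11. [r4c6∈{4}] r4c6 has the single candidate 4, so r4c6=4.
Step 12. [r2c1∈{1}] r2c1's peers cover all but 1 ⇒ r2c1=1.
Step 13. [r2c5∈{6}] nothing but 6 survives at r2c5, so r2c5=6.
Step 14. [r1c1∈{3}] r1c1 is down to just 3 ⇒ r1c1=3.
Step 15. [r6c4∈{3}] nothing but 3 survives at r6c4. So r6c4=3.
Step 16. [r1c3∈{2}] r1c3's peers cover all but 2, so r1c3=2.
Step 17. [r1c5∈{4}] only 4 remains possible at r1c5. So r1c5=4.
Step 18. [r5c6∈{6}] r5c6's peers cover all but 6, so r5c6=6.
Step 19. [r4c2∈{2}] only 2 remains possible at r4c2 ⇒ r4c2=2.
Step 20. [r6c3∈{4}] nothing but 4 survives at r6c3, so r6c3=4.
Step 21. [r2c3∈{5}] r2c3's peers cover all but 5. So r2c3=5.

Answer: 3 6 2 5 4 1 / 1 4 5 2 6 3 / 4 3 6 1 5 2 / 5 2 1 6 3 4 / 2 5 3 4 1 6 / 6 1 4 3 2 5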